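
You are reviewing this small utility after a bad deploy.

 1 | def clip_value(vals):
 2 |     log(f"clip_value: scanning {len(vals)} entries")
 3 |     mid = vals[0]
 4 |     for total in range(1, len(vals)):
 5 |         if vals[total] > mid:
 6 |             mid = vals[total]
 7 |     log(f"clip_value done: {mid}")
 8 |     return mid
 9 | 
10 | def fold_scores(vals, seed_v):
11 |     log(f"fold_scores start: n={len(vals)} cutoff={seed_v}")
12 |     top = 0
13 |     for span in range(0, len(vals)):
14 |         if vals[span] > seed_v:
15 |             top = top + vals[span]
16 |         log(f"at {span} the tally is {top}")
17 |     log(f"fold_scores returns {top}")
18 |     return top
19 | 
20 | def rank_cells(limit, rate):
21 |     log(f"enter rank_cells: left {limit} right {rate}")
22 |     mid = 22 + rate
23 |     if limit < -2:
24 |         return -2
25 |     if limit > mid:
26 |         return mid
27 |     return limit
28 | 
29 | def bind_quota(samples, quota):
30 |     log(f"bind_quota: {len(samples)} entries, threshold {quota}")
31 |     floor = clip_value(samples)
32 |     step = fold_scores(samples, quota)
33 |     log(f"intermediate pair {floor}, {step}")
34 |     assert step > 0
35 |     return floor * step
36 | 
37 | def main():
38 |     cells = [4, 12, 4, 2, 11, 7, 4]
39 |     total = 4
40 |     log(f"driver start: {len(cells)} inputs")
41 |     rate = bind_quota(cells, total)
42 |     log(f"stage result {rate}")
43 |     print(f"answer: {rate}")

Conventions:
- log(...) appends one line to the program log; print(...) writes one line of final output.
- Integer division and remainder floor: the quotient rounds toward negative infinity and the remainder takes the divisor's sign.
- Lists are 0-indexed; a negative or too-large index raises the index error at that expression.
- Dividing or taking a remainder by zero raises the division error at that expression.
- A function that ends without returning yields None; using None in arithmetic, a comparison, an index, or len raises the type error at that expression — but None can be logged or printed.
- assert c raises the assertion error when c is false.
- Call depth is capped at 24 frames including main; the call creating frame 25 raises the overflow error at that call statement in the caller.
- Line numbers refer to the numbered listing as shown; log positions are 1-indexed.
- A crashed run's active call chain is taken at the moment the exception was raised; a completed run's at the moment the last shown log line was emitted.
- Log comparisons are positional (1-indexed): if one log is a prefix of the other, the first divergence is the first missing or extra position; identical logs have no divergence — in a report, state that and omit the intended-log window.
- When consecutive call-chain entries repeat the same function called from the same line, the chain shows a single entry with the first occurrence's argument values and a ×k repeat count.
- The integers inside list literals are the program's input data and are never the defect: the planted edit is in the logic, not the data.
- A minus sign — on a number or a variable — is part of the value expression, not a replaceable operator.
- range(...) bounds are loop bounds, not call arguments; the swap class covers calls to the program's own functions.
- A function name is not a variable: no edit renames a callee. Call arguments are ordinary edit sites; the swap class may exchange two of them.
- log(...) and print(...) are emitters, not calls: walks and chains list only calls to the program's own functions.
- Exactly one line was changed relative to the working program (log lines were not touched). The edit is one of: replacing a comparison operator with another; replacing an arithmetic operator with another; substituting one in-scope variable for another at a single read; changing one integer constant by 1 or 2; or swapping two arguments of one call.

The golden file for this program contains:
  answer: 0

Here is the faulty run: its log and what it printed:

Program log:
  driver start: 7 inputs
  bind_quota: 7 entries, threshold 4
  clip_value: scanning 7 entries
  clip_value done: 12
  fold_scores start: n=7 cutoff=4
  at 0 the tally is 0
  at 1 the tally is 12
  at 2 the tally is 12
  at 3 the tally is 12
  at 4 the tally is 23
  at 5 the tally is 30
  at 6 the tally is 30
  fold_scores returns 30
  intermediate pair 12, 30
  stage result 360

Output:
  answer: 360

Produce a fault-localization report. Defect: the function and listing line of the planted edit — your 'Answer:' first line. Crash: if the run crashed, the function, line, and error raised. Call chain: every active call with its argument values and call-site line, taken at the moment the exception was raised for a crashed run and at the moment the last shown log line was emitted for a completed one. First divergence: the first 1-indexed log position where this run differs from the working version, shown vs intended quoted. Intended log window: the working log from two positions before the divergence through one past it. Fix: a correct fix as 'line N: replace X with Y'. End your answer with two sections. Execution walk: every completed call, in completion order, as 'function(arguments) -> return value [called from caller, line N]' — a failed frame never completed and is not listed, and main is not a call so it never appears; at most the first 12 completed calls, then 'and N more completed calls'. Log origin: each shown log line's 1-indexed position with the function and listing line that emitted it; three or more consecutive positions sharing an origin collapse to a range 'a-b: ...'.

Answer: the defect is in bind_quota at line 35.
Key fact: Everything matches until log position 15, which reads 'stage result 360' in place of 'stage result 0'.
Call chain: main.
First divergence: at position 15 the run shows 'stage result 360' where the working version logs 'stage result 0'.
Intended log window:
  13: fold_scores returns 30
  14: intermediate pair 12, 30
  15: stage result 0
Execution walk:
  clip_value([4, 12, 4, 2, 11, 7, 4]) -> 12  [called from bind_quota, line 31]
  fold_scores([4, 12, 4, 2, 11, 7, 4], 4) -> 30  [called from bind_quota, line 32]
  bind_quota([4, 12, 4, 2, 11, 7, 4], 4) -> 360  [called from main, line 41]
Log line origins:
  1 — main, line 40
  2 — bind_quota, line 30
  3 — clip_value, line 2
  4 — clip_value, line 7
  5 — fold_scores, line 11
  6-12 — fold_scores, line 16
  13 — fold_scores, line 17
  14 — bind_quota, line 33
  15 — main, line 42
A correct fix: line 35: replace `*` with `//`.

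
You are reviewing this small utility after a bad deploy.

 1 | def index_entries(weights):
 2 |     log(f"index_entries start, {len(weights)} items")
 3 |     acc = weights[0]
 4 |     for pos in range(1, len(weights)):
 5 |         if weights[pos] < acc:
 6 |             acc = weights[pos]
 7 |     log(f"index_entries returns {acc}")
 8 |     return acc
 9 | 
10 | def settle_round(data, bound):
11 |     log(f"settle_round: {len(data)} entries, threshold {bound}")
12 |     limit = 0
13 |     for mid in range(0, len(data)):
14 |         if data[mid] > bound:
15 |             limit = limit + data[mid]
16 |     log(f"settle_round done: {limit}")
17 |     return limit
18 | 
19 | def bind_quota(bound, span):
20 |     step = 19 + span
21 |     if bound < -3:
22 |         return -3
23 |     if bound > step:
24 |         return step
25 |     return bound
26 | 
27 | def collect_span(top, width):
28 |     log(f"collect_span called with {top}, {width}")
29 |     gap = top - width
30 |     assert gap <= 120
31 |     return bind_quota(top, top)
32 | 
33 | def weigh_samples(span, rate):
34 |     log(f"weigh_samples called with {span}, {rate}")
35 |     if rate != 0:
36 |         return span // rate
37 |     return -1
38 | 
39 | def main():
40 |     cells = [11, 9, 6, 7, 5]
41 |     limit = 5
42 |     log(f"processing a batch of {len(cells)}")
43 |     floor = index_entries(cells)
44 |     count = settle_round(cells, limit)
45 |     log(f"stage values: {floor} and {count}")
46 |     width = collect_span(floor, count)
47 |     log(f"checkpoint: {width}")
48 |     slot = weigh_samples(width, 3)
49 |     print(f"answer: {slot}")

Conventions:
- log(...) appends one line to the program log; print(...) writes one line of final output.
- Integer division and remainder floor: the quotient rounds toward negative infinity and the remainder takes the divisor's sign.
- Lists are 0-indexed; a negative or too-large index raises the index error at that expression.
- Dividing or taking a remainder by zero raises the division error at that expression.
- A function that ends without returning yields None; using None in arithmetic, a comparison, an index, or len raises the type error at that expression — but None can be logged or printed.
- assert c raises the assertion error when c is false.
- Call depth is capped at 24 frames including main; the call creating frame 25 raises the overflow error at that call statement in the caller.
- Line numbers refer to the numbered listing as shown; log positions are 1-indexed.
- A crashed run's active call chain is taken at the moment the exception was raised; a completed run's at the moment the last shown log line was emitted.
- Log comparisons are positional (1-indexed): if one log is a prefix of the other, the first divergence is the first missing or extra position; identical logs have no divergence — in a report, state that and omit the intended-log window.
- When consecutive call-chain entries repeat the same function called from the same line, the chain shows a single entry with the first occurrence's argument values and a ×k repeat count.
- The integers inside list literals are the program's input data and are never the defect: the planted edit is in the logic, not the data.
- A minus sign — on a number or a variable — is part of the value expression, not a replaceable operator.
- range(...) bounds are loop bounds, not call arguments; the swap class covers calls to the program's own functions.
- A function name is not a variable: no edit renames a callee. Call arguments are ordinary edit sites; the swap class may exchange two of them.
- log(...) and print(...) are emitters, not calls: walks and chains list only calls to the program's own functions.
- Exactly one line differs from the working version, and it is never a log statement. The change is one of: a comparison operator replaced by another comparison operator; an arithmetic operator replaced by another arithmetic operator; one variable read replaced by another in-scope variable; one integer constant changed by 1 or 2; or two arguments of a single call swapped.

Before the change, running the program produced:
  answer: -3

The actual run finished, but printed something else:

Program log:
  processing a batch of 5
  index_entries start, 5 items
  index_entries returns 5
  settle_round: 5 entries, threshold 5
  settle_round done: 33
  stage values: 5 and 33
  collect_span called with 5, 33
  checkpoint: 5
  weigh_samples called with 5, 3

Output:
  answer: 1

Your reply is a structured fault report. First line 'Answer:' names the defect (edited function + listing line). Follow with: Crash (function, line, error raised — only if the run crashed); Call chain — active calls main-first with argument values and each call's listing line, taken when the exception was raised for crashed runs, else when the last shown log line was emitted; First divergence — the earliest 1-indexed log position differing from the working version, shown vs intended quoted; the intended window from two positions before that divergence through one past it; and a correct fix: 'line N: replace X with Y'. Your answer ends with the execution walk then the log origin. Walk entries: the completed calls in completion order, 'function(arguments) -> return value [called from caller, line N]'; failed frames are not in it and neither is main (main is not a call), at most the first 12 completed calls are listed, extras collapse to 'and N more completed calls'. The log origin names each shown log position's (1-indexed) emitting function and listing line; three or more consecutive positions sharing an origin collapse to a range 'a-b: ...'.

Answer: the defect is in collect_span at line 31.
Key observation: At log position 8 the runs split — shown 'checkpoint: 5', but the working version logs 'checkpoint: -9'.
Call chain: main -> weigh_samples(5, 3) (called at line 48).
First divergence: position 8; shown 'checkpoint: 5' vs intended 'checkpoint: -9'.
Intended log window:
  6: stage values: 5 and 33
  7: collect_span called with 5, 33
  8: checkpoint: -9
  9: weigh_samples called with -9, 3
Execution walk:
  index_entries([11, 9, 6, 7, 5]) -> 5  [called from main, line 43]
  settle_round([11, 9, 6, 7, 5], 5) -> 33  [called from main, line 44]
  bind_quota(5, 5) -> 5  [called from collect_span, line 31]
  collect_span(5, 33) -> 5  [called from main, line 46]
  weigh_samples(5, 3) -> 1  [called from main, line 48]
Log line origins:
  1: from main, line 42
  2: from index_entries, line 2
  3: from index_entries, line 7
  4: from settle_round, line 11
  5: from settle_round, line 16
  6: from main, line 45
  7: from collect_span, line 28
  8: from main, line 47
  9: from weigh_samples, line 34
A correct fix: line 31: replace `bind_quota(top, top)` with `bind_quota(top, gap)`.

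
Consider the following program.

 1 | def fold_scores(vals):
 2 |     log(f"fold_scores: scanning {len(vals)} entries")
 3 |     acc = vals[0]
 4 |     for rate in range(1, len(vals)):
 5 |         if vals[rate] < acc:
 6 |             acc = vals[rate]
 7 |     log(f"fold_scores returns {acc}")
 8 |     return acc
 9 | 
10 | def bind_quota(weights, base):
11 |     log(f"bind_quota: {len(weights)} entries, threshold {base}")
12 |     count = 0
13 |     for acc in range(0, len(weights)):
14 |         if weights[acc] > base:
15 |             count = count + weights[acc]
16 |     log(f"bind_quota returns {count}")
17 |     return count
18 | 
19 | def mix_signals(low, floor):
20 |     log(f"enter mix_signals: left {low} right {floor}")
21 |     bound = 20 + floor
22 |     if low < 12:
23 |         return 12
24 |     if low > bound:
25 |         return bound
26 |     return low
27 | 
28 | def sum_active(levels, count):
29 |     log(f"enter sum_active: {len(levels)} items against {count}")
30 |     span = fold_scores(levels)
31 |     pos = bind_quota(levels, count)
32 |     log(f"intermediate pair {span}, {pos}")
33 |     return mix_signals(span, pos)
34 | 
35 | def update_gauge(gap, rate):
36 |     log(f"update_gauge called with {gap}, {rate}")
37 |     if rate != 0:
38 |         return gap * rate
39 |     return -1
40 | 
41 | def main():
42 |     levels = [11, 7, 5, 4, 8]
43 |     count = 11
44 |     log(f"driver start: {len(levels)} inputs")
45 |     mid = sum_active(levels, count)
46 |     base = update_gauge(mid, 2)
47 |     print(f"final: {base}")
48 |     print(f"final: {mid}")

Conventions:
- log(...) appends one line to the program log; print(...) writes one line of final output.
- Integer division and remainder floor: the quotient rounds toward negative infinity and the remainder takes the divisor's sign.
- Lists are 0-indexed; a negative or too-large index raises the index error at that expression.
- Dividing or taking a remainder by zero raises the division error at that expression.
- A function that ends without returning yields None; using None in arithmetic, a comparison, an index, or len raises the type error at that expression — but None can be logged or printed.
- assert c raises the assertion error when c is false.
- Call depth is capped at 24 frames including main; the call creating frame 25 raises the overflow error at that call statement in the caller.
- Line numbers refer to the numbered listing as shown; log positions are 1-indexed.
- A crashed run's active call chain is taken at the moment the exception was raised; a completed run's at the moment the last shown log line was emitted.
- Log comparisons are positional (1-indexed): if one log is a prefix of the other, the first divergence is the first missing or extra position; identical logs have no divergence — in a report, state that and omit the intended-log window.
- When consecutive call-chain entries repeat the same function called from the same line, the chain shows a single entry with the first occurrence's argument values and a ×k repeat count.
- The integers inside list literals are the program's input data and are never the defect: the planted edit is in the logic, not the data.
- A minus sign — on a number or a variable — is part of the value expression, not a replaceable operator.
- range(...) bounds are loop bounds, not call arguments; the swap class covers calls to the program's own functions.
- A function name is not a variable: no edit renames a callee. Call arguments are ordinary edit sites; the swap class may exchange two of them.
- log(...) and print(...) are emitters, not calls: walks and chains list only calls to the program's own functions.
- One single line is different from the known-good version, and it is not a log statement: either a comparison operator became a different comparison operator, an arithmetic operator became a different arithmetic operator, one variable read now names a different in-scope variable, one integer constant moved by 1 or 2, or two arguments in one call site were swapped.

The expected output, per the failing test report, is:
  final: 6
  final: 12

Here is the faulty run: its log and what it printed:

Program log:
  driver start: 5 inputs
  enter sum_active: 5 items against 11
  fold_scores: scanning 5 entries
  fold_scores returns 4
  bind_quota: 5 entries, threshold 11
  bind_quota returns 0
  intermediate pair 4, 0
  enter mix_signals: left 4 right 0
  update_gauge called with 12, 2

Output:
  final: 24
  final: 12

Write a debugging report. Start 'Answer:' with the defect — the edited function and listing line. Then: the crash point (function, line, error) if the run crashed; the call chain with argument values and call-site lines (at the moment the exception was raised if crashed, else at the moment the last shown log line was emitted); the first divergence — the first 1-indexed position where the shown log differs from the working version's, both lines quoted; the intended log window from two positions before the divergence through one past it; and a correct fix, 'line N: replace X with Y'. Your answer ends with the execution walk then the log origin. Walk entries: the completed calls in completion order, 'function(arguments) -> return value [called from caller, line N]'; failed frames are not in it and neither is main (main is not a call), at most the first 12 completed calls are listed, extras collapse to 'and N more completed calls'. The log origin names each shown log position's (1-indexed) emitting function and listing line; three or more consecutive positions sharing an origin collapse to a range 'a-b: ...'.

Answer: the defect is in update_gauge at line 38.
The tell: Nothing in the log betrays the bug — only the output does.
Call chain: main -> update_gauge(12, 2) (called at line 46).
First divergence: none; the two logs match at every position.
Execution walk:
  fold_scores([11, 7, 5, 4, 8]) -> 4  [called from sum_active, line 30]
  bind_quota([11, 7, 5, 4, 8], 11) -> 0  [called from sum_active, line 31]
  mix_signals(4, 0) -> 12  [called from sum_active, line 33]
  sum_active([11, 7, 5, 4, 8], 11) -> 12  [called from main, line 45]
  update_gauge(12, 2) -> 24  [called from main, line 46]
Log origins:
  1: from main, line 44
  2: from sum_active, line 29
  3: from fold_scores, line 2
  4: from fold_scores, line 7
  5: from bind_quota, line 11
  6: from bind_quota, line 16
  7: from sum_active, line 32
  8: from mix_signals, line 20
  9: from update_gauge, line 36
A correct fix: line 38: replace `*` with `//`.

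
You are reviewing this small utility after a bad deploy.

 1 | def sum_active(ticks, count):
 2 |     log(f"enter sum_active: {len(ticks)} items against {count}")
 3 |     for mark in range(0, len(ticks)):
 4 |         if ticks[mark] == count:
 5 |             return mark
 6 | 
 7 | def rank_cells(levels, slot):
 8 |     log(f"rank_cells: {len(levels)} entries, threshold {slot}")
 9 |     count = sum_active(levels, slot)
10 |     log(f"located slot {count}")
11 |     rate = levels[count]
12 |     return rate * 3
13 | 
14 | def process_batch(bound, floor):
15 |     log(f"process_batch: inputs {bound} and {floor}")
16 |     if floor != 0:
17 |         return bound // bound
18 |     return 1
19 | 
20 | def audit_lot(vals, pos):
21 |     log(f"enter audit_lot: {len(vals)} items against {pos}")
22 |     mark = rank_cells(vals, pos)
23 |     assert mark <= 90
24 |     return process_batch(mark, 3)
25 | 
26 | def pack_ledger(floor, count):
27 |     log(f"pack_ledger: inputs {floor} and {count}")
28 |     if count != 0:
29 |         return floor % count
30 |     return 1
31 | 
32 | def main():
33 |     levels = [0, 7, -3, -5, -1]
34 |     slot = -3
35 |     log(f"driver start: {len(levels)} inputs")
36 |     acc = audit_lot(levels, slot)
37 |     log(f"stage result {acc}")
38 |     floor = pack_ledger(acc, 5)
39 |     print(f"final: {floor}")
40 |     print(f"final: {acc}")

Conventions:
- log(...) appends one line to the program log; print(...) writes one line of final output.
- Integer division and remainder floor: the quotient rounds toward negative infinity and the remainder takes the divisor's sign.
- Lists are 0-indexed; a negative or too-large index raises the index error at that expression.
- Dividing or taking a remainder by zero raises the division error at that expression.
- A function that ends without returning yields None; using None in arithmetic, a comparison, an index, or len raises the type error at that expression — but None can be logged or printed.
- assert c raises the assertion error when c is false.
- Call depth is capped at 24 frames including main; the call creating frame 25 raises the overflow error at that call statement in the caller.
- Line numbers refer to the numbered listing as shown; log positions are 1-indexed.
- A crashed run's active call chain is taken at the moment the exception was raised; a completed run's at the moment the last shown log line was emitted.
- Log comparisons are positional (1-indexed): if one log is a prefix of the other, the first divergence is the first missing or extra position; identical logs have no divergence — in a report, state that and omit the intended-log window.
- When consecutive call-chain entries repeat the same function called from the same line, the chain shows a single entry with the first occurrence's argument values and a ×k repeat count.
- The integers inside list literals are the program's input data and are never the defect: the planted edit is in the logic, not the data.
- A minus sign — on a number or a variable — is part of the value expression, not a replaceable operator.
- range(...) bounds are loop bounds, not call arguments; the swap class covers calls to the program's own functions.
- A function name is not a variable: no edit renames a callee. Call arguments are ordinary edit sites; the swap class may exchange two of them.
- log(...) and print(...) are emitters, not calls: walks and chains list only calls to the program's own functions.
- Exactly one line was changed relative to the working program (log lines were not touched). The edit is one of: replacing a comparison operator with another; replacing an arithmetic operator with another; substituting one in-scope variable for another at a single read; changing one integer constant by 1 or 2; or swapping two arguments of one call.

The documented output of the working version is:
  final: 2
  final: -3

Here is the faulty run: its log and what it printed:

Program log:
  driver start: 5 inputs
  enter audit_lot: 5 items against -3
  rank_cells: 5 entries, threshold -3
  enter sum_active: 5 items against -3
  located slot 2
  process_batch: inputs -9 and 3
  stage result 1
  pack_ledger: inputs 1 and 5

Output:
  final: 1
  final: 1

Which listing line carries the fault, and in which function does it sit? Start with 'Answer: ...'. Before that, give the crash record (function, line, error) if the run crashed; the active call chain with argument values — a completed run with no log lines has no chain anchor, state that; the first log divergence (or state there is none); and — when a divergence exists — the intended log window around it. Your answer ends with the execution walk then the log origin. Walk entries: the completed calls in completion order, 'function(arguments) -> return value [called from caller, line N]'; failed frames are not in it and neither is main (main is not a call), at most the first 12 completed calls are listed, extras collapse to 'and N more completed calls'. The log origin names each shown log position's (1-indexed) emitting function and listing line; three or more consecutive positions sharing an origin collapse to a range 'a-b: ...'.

Answer: the defect is in process_batch at line 17.
Key observation: Log line 7 is where behavior first shows: 'stage result 1' appears instead of 'stage result -3'.
Call chain: main -> pack_ledger(1, 5) (called at line 38).
First divergence: position 7; shown 'stage result 1' vs intended 'stage result -3'.
Intended log window:
  5: located slot 2
  6: process_batch: inputs -9 and 3
  7: stage result -3
  8: pack_ledger: inputs -3 and 5
Execution walk:
  sum_active([0, 7, -3, -5, -1], -3) -> 2  [called from rank_cells, line 9]
  rank_cells([0, 7, -3, -5, -1], -3) -> -9  [called from audit_lot, line 22]
  process_batch(-9, 3) -> 1  [called from audit_lot, line 24]
  audit_lot([0, 7, -3, -5, -1], -3) -> 1  [called from main, line 36]
  pack_ledger(1, 5) -> 1  [called from main, line 38]
Log origin:
  1: from main, line 35
  2: from audit_lot, line 21
  3: from rank_cells, line 8
  4: from sum_active, line 2
  5: from rank_cells, line 10
  6: from process_batch, line 15
  7: from main, line 37
  8: from pack_ledger, line 27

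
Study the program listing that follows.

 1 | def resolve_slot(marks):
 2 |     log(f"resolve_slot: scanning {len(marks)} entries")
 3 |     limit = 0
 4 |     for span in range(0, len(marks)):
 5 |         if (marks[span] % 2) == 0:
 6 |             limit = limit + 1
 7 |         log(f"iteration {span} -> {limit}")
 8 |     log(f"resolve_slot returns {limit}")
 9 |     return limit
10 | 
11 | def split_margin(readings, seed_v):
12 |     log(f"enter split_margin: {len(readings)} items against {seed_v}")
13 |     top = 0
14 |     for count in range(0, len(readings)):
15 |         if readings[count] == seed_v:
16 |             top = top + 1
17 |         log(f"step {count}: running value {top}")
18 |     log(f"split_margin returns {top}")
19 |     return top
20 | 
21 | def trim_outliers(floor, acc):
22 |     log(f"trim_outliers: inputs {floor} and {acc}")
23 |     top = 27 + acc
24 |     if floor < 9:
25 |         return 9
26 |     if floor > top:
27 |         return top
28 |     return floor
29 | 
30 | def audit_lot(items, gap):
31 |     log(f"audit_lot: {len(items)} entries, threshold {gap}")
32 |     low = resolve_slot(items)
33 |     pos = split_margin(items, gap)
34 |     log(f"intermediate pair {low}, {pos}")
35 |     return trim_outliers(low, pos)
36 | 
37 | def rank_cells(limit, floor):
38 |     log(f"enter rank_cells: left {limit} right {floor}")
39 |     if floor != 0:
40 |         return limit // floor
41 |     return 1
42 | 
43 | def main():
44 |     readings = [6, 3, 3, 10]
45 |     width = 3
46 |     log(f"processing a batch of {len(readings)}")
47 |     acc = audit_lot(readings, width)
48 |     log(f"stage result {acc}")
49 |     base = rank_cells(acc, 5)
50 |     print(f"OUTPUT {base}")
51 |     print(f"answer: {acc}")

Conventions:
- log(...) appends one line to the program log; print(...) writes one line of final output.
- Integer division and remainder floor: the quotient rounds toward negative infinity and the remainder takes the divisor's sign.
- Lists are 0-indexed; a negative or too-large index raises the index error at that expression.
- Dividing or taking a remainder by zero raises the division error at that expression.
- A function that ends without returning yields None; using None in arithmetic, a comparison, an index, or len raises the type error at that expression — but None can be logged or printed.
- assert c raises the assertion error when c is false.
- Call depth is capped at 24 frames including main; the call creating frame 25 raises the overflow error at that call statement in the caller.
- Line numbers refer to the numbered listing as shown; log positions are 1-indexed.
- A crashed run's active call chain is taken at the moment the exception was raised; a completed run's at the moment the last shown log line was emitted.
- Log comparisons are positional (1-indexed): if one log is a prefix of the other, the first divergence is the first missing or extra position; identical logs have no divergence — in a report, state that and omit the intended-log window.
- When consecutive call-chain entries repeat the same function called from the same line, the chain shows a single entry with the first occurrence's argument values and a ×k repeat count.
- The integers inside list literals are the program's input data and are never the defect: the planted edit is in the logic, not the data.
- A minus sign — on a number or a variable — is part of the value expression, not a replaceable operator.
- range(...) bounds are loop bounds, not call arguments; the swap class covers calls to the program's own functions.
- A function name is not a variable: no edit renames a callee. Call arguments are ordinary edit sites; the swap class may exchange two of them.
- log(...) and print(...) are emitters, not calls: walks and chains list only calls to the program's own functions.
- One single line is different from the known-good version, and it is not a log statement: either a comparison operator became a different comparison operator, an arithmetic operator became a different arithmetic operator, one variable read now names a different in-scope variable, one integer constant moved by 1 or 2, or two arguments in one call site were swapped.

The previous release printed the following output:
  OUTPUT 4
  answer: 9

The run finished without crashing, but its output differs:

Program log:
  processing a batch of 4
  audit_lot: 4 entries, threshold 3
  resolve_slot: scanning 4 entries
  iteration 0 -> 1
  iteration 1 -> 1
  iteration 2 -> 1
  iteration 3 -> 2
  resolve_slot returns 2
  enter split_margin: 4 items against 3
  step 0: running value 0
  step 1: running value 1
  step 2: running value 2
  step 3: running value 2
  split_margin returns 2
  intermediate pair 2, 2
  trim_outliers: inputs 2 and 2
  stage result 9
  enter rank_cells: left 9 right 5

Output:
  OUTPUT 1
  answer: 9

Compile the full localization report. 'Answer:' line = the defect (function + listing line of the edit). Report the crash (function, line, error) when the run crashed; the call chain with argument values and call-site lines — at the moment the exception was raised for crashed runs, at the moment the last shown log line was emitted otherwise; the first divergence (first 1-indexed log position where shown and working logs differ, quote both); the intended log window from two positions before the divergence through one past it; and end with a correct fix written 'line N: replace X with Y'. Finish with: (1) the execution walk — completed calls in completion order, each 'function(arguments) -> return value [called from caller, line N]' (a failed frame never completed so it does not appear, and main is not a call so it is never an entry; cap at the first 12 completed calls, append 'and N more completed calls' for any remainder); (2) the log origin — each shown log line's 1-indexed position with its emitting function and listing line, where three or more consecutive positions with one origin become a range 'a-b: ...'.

Answer: the defect is in rank_cells at line 40.
Key fact: Nothing in the log betrays the bug — only the output does.
Call chain: main -> rank_cells(9, 5) (called at line 49).
First divergence: none (the log streams are identical).
Execution walk:
  resolve_slot([6, 3, 3, 10]) -> 2  [called from audit_lot, line 32]
  split_margin([6, 3, 3, 10], 3) -> 2  [called from audit_lot, line 33]
  trim_outliers(2, 2) -> 9  [called from audit_lot, line 35]
  audit_lot([6, 3, 3, 10], 3) -> 9  [called from main, line 47]
  rank_cells(9, 5) -> 1  [called from main, line 49]
Log origins:
  1: from main, line 46
  2: from audit_lot, line 31
  3: from resolve_slot, line 2
  4-7: from resolve_slot, line 7
  8: from resolve_slot, line 8
  9: from split_margin, line 12
  10-13: from split_margin, line 17
  14: from split_margin, line 18
  15: from audit_lot, line 34
  16: from trim_outliers, line 22
  17: from main, line 48
  18: from rank_cells, line 38
A correct fix: line 40: replace `//` with `%`.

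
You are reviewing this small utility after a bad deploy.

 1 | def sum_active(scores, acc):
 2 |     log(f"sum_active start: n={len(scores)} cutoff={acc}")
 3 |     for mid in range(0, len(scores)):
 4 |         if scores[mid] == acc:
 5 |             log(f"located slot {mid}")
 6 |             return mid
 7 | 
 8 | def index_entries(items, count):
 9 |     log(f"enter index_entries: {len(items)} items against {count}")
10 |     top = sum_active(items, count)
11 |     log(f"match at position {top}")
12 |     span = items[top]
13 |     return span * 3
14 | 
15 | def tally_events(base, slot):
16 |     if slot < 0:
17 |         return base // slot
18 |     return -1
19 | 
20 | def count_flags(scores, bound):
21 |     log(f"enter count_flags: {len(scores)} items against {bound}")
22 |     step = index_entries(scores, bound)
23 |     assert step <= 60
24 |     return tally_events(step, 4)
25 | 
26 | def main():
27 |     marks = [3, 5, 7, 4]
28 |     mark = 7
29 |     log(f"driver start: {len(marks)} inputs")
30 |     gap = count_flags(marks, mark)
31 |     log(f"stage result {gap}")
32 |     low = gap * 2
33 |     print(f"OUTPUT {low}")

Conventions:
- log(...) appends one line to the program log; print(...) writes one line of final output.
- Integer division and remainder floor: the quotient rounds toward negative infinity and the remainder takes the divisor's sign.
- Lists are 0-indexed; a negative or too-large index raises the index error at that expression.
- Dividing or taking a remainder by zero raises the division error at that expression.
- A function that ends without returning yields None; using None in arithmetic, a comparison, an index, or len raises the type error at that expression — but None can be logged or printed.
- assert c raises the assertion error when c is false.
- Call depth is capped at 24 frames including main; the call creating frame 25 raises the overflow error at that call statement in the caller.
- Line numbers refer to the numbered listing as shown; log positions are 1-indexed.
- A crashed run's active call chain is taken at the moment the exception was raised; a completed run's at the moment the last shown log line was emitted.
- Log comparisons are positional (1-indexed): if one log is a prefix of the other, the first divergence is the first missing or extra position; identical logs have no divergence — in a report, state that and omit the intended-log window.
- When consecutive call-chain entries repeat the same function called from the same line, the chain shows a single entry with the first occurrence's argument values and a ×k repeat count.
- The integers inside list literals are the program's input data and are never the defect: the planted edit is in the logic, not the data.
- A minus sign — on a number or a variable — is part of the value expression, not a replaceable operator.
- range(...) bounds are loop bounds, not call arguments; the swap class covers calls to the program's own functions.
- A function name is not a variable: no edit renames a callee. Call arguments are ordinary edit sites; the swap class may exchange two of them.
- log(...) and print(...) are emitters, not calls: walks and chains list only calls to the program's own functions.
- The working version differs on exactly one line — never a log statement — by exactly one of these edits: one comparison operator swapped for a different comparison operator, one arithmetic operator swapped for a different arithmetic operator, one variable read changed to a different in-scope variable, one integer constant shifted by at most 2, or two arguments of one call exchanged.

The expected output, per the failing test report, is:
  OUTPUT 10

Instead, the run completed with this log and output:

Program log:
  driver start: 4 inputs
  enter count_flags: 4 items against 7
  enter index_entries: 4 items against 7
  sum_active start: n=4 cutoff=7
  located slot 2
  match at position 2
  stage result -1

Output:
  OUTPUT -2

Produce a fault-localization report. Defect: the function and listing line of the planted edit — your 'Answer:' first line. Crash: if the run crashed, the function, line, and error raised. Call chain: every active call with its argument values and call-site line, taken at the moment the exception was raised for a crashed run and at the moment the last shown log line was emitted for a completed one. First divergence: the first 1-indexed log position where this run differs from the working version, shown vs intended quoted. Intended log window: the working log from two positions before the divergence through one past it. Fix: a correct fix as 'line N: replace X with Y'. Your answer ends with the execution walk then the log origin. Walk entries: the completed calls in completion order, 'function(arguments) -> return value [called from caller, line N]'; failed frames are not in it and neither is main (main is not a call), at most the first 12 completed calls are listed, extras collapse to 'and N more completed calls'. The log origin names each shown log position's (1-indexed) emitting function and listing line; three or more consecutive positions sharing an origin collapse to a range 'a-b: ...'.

Answer: the defect is in tally_events at line 16.
Core observation: Log line 7 is where behavior first shows: 'stage result -1' appears instead of 'stage result 5'.
Call chain: main.
First divergence: position 7; shown 'stage result -1' vs intended 'stage result 5'.
Intended log window:
  5: located slot 2
  6: match at position 2
  7: stage result 5
Execution walk:
  sum_active([3, 5, 7, 4], 7) -> 2  [called from index_entries, line 10]
  index_entries([3, 5, 7, 4], 7) -> 21  [called from count_flags, line 22]
  tally_events(21, 4) -> -1  [called from count_flags, line 24]
  count_flags([3, 5, 7, 4], 7) -> -1  [called from main, line 30]
Log line origins:
  1: logged in main at line 29
  2: logged in count_flags at line 21
  3: logged in index_entries at line 9
  4: logged in sum_active at line 2
  5: logged in sum_active at line 5
  6: logged in index_entries at line 11
  7: logged in main at line 31
A correct fix: line 16: replace `<` with `!=`.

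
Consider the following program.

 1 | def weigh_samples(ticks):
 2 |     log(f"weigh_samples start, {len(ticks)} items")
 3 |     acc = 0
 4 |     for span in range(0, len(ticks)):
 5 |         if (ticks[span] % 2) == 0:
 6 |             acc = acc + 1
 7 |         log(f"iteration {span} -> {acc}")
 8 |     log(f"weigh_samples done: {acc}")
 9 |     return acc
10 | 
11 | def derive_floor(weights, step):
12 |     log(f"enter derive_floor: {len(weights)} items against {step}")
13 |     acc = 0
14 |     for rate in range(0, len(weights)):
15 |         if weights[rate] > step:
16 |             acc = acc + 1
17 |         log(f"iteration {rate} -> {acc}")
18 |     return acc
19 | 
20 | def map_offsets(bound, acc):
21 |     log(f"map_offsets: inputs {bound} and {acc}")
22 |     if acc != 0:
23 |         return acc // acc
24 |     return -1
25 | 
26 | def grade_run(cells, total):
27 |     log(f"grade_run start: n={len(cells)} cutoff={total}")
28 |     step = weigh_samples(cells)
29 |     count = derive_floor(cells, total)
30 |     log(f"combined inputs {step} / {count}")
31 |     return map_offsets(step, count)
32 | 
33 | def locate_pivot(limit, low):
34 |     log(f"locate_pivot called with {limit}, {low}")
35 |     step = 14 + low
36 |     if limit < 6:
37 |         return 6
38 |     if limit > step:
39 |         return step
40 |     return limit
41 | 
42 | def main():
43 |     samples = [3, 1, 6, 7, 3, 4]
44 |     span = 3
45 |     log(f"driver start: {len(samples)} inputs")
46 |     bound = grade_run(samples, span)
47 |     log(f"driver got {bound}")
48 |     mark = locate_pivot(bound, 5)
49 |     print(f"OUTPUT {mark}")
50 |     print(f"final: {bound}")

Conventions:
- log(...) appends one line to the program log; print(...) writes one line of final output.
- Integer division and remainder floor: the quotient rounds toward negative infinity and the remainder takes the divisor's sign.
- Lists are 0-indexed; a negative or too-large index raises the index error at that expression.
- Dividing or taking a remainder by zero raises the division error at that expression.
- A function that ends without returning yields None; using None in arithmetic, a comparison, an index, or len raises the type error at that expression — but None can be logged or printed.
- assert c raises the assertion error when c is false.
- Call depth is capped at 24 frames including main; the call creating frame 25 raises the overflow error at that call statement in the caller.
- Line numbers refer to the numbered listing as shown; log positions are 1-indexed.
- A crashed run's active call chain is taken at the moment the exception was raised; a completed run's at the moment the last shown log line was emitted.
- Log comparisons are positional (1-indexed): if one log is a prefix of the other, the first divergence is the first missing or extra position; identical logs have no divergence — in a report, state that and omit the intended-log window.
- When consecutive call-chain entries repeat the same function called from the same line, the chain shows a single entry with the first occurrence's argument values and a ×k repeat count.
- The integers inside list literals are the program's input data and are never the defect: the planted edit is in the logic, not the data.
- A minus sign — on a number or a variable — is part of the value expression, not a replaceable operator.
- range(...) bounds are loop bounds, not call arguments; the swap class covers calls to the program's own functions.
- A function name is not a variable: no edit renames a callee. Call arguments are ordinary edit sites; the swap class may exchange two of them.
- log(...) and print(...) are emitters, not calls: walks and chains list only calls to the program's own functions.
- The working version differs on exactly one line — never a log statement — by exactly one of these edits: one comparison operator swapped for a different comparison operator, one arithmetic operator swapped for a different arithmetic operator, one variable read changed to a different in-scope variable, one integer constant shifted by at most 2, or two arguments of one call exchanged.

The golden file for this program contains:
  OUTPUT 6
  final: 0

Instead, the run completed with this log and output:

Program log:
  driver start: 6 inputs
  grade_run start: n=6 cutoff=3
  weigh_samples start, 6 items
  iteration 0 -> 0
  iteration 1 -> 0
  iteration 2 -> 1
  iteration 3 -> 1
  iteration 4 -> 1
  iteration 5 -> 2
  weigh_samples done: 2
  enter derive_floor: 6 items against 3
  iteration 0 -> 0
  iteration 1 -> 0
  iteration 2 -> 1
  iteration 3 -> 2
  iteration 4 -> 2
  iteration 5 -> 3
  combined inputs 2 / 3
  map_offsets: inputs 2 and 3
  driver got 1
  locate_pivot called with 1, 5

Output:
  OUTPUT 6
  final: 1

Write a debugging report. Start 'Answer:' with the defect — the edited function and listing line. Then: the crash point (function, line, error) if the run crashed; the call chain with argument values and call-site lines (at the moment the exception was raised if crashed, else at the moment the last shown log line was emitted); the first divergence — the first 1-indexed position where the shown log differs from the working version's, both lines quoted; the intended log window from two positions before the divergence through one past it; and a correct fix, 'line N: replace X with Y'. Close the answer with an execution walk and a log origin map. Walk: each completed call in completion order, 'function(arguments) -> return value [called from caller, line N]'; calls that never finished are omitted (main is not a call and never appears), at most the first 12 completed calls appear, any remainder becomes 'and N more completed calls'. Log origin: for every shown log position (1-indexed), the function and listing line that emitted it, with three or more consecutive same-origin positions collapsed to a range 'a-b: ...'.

Answer: the defect is in map_offsets at line 23.
Key observation: The log first diverges at position 20: the faulty run prints 'driver got 1' where the working version prints 'driver got 0'.
Call chain: main -> locate_pivot(1, 5) (called at line 48).
First divergence: position 20; shown 'driver got 1' vs intended 'driver got 0'.
Intended log window:
  18: combined inputs 2 / 3
  19: map_offsets: inputs 2 and 3
  20: driver got 0
  21: locate_pivot called with 0, 5
Execution walk:
  weigh_samples([3, 1, 6, 7, 3, 4]) -> 2  [called from grade_run, line 28]
  derive_floor([3, 1, 6, 7, 3, 4], 3) -> 3  [called from grade_run, line 29]
  map_offsets(2, 3) -> 1  [called from grade_run, line 31]
  grade_run([3, 1, 6, 7, 3, 4], 3) -> 1  [called from main, line 46]
  locate_pivot(1, 5) -> 6  [called from main, line 48]
Log origins:
  1: from main, line 45
  2: from grade_run, line 27
  3: from weigh_samples, line 2
  4-9: from weigh_samples, line 7
  10: from weigh_samples, line 8
  11: from derive_floor, line 12
  12-17: from derive_floor, line 17
  18: from grade_run, line 30
  19: from map_offsets, line 21
  20: from main, line 47
  21: from locate_pivot, line 34
A correct fix: line 23: replace `acc // acc` with `bound // acc`.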